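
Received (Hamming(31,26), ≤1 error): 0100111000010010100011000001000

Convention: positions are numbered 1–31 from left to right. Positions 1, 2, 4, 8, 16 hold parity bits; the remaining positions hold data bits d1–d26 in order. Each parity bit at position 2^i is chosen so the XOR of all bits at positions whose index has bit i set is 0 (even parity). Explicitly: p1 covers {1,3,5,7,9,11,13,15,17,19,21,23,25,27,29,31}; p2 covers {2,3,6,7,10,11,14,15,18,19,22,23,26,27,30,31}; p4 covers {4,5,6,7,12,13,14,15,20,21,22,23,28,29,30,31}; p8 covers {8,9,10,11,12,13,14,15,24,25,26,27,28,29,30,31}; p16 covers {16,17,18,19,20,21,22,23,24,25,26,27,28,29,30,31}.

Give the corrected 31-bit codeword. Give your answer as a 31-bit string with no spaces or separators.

s1 (pos 1,3,5,7,9,11,13,15,17,19,21,23,25,27,29,31): 0⊕0⊕1⊕1⊕0⊕0⊕0⊕1⊕1⊕0⊕1⊕0⊕0⊕0⊕0⊕0 = 1
s2 (pos 2,3,6,7,10,11,14,15,18,19,22,23,26,27,30,31): 1⊕0⊕1⊕1⊕0⊕0⊕0⊕1⊕0⊕0⊕1⊕0⊕0⊕0⊕0⊕0 = 1
s4 (pos 4,5,6,7,12,13,14,15,20,21,22,23,28,29,30,31): 0⊕1⊕1⊕1⊕1⊕0⊕0⊕1⊕0⊕1⊕1⊕0⊕1⊕0⊕0⊕0 = 0
s8 (pos 8,9,10,11,12,13,14,15,24,25,26,27,28,29,30,31): 0⊕0⊕0⊕0⊕1⊕0⊕0⊕1⊕0⊕0⊕0⊕0⊕1⊕0⊕0⊕0 = 1
s16 (pos 16,17,18,19,20,21,22,23,24,25,26,27,28,29,30,31): 0⊕1⊕0⊕0⊕0⊕1⊕1⊕0⊕0⊕0⊕0⊕0⊕1⊕0⊕0⊕0 = 0
Syndrome s16…s1 = 01011 → error at position 11.
Flip position 11: 0100111000010010100011000001000 → 0100111000110010100011000001000

0100111000110010100011000001000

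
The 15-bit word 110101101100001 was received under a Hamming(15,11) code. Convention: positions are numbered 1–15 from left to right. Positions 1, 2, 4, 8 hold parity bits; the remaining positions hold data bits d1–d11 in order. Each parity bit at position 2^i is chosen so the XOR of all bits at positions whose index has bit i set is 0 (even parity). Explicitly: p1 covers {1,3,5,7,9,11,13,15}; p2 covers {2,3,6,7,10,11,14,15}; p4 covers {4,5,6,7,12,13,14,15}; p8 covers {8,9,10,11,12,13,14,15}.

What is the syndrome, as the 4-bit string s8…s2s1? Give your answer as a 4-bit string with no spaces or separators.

s1 (pos 1,3,5,7,9,11,13,15): 1⊕0⊕0⊕1⊕1⊕0⊕0⊕1 = 0
s2 (pos 2,3,6,7,10,11,14,15): 1⊕0⊕1⊕1⊕1⊕0⊕0⊕1 = 1
s4 (pos 4,5,6,7,12,13,14,15): 1⊕0⊕1⊕1⊕0⊕0⊕0⊕1 = 0
s8 (pos 8,9,10,11,12,13,14,15): 0⊕1⊕1⊕0⊕0⊕0⊕0⊕1 = 1
Syndrome s8…s1 = 1010 → error at position 10.

1010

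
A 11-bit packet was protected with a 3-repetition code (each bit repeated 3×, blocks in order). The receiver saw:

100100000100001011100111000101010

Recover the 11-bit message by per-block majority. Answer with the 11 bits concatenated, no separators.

00000101010

Block 1 (100): 1 one → 0
Block 2 (100): 1 one → 0
Block 3 (000): 0 ones → 0
Block 4 (100): 1 one → 0
Block 5 (001): 1 one → 0
Block 6 (011): 2 ones → 1
Block 7 (100): 1 one → 0
Block 8 (111): 3 ones → 1
Block 9 (000): 0 ones → 0
Block 10 (101): 2 ones → 1
Block 11 (010): 1 one → 0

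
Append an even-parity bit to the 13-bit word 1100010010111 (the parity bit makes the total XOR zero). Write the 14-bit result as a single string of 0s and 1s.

11000100101111

XOR of the 13 data bits: 1⊕1⊕0⊕0⊕0⊕1⊕0⊕0⊕1⊕0⊕1⊕1⊕1 = 1
Parity bit = 1 (so all 14 bits XOR to 0).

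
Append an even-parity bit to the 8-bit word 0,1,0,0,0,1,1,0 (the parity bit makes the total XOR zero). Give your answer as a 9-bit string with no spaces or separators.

010001101

XOR of the 8 data bits: 0⊕1⊕0⊕0⊕0⊕1⊕1⊕0 = 1
Parity bit = 1 (so all 9 bits XOR to 0).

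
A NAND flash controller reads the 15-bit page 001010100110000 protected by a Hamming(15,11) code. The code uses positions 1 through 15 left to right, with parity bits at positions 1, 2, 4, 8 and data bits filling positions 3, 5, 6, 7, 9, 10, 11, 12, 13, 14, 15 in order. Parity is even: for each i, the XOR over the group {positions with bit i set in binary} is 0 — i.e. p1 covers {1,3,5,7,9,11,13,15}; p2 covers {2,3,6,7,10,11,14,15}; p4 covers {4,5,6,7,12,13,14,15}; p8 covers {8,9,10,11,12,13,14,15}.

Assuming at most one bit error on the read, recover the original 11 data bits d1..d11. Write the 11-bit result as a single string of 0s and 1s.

s1 (pos 1,3,5,7,9,11,13,15): 0⊕1⊕1⊕1⊕0⊕1⊕0⊕0 = 0
s2 (pos 2,3,6,7,10,11,14,15): 0⊕1⊕0⊕1⊕1⊕1⊕0⊕0 = 0
s4 (pos 4,5,6,7,12,13,14,15): 0⊕1⊕0⊕1⊕0⊕0⊕0⊕0 = 0
s8 (pos 8,9,10,11,12,13,14,15): 0⊕0⊕1⊕1⊕0⊕0⊕0⊕0 = 0
Syndrome s8…s1 = 0000 → no error.
Read data bits from positions 3,5,6,7,9,10,11,12,13,14,15: 11010110000

11010110000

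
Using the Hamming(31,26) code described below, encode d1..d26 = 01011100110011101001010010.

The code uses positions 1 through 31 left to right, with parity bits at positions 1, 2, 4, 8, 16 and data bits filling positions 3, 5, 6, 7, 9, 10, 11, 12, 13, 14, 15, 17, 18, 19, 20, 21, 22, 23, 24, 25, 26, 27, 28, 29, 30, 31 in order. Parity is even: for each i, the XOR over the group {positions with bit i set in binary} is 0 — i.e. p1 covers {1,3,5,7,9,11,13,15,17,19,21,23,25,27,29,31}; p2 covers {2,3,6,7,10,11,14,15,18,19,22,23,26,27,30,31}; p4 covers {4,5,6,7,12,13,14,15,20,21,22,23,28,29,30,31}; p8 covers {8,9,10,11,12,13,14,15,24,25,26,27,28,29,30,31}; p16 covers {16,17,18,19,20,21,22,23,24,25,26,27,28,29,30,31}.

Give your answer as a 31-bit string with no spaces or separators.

Place data at non-parity positions: p1 p2 0 p4 1 0 1 p8 1 1 0 0 1 1 0 p16 0 1 1 1 0 1 0 0 1 0 1 0 0 1 0
p1 (pos 1,3,5,7,9,11,13,15,17,19,21,23,25,27,29,31): XOR of data positions = 0⊕1⊕1⊕1⊕0⊕1⊕0⊕0⊕1⊕0⊕0⊕1⊕1⊕0⊕0 = 1
p2 (pos 2,3,6,7,10,11,14,15,18,19,22,23,26,27,30,31): XOR of data positions = 0⊕0⊕1⊕1⊕0⊕1⊕0⊕1⊕1⊕1⊕0⊕0⊕1⊕1⊕0 = 0
p4 (pos 4,5,6,7,12,13,14,15,20,21,22,23,28,29,30,31): XOR of data positions = 1⊕0⊕1⊕0⊕1⊕1⊕0⊕1⊕0⊕1⊕0⊕0⊕0⊕1⊕0 = 1
p8 (pos 8,9,10,11,12,13,14,15,24,25,26,27,28,29,30,31): XOR of data positions = 1⊕1⊕0⊕0⊕1⊕1⊕0⊕0⊕1⊕0⊕1⊕0⊕0⊕1⊕0 = 1
p16 (pos 16,17,18,19,20,21,22,23,24,25,26,27,28,29,30,31): XOR of data positions = 0⊕1⊕1⊕1⊕0⊕1⊕0⊕0⊕1⊕0⊕1⊕0⊕0⊕1⊕0 = 1
Codeword: 1001101111001101011101001010010

1001101111001101011101001010010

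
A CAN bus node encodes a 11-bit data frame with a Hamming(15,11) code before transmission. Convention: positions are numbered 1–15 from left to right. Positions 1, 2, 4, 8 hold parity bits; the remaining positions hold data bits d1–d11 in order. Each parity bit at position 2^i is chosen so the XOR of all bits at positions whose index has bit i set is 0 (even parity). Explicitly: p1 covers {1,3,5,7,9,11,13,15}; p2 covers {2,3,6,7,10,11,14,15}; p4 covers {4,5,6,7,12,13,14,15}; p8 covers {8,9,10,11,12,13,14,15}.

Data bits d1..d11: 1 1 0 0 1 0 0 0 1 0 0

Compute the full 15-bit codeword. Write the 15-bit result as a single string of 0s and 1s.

Place data at non-parity positions: p1 p2 1 p4 1 0 0 p8 1 0 0 0 1 0 0
p1 (pos 1,3,5,7,9,11,13,15): XOR of data positions = 1⊕1⊕0⊕1⊕0⊕1⊕0 = 0
p2 (pos 2,3,6,7,10,11,14,15): XOR of data positions = 1⊕0⊕0⊕0⊕0⊕0⊕0 = 1
p4 (pos 4,5,6,7,12,13,14,15): XOR of data positions = 1⊕0⊕0⊕0⊕1⊕0⊕0 = 0
p8 (pos 8,9,10,11,12,13,14,15): XOR of data positions = 1⊕0⊕0⊕0⊕1⊕0⊕0 = 0
Codeword: 011010001000100

011010001000100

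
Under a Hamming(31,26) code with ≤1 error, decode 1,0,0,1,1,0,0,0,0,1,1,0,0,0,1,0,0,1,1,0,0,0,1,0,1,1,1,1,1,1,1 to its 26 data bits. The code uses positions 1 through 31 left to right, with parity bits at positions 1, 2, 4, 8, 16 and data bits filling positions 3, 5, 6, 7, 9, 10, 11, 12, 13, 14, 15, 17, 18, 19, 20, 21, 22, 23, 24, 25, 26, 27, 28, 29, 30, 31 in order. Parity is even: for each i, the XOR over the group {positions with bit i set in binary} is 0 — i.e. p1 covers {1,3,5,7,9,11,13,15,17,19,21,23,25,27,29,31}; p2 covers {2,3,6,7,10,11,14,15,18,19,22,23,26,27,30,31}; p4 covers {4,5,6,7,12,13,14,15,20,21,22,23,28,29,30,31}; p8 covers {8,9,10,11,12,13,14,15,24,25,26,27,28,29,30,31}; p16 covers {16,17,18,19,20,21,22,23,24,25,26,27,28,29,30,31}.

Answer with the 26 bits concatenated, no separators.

01000110001011000101111111

s1 (pos 1,3,5,7,9,11,13,15,17,19,21,23,25,27,29,31): 1⊕0⊕1⊕0⊕0⊕1⊕0⊕1⊕0⊕1⊕0⊕1⊕1⊕1⊕1⊕1 = 0
s2 (pos 2,3,6,7,10,11,14,15,18,19,22,23,26,27,30,31): 0⊕0⊕0⊕0⊕1⊕1⊕0⊕1⊕1⊕1⊕0⊕1⊕1⊕1⊕1⊕1 = 0
s4 (pos 4,5,6,7,12,13,14,15,20,21,22,23,28,29,30,31): 1⊕1⊕0⊕0⊕0⊕0⊕0⊕1⊕0⊕0⊕0⊕1⊕1⊕1⊕1⊕1 = 0
s8 (pos 8,9,10,11,12,13,14,15,24,25,26,27,28,29,30,31): 0⊕0⊕1⊕1⊕0⊕0⊕0⊕1⊕0⊕1⊕1⊕1⊕1⊕1⊕1⊕1 = 0
s16 (pos 16,17,18,19,20,21,22,23,24,25,26,27,28,29,30,31): 0⊕0⊕1⊕1⊕0⊕0⊕0⊕1⊕0⊕1⊕1⊕1⊕1⊕1⊕1⊕1 = 0
Syndrome s16…s1 = 00000 → no error.
Read data bits from positions 3,5,6,7,9,10,11,12,13,14,15,17,18,19,20,21,22,23,24,25,26,27,28,29,30,31: 01000110001011000101111111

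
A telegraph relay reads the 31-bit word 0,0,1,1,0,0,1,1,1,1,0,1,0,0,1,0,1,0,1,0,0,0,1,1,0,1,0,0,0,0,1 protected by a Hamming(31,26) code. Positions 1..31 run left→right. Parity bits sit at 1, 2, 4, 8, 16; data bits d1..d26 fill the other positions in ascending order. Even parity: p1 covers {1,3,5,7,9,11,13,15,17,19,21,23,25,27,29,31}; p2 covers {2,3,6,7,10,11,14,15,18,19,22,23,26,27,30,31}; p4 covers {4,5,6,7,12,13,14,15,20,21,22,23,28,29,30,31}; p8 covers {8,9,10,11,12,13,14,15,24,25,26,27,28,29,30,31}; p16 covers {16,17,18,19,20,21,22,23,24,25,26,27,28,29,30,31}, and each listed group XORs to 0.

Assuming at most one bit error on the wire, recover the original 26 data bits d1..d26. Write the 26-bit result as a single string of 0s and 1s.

10011101001101000110100001

s1 (pos 1,3,5,7,9,11,13,15,17,19,21,23,25,27,29,31): 0⊕1⊕0⊕1⊕1⊕0⊕0⊕1⊕1⊕1⊕0⊕1⊕0⊕0⊕0⊕1 = 0
s2 (pos 2,3,6,7,10,11,14,15,18,19,22,23,26,27,30,31): 0⊕1⊕0⊕1⊕1⊕0⊕0⊕1⊕0⊕1⊕0⊕1⊕1⊕0⊕0⊕1 = 0
s4 (pos 4,5,6,7,12,13,14,15,20,21,22,23,28,29,30,31): 1⊕0⊕0⊕1⊕1⊕0⊕0⊕1⊕0⊕0⊕0⊕1⊕0⊕0⊕0⊕1 = 0
s8 (pos 8,9,10,11,12,13,14,15,24,25,26,27,28,29,30,31): 1⊕1⊕1⊕0⊕1⊕0⊕0⊕1⊕1⊕0⊕1⊕0⊕0⊕0⊕0⊕1 = 0
s16 (pos 16,17,18,19,20,21,22,23,24,25,26,27,28,29,30,31): 0⊕1⊕0⊕1⊕0⊕0⊕0⊕1⊕1⊕0⊕1⊕0⊕0⊕0⊕0⊕1 = 0
Syndrome s16…s1 = 00000 → no error.
Read data bits from positions 3,5,6,7,9,10,11,12,13,14,15,17,18,19,20,21,22,23,24,25,26,27,28,29,30,31: 10011101001101000110100001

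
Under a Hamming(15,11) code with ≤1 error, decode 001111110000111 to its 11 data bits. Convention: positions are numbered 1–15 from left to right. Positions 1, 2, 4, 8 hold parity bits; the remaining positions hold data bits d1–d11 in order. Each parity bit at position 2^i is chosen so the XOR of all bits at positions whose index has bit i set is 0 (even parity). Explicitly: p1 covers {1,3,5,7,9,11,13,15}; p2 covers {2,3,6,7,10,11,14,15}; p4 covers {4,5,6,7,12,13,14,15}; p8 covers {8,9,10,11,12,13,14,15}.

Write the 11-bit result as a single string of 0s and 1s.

s1 (pos 1,3,5,7,9,11,13,15): 0⊕1⊕1⊕1⊕0⊕0⊕1⊕1 = 1
s2 (pos 2,3,6,7,10,11,14,15): 0⊕1⊕1⊕1⊕0⊕0⊕1⊕1 = 1
s4 (pos 4,5,6,7,12,13,14,15): 1⊕1⊕1⊕1⊕0⊕1⊕1⊕1 = 1
s8 (pos 8,9,10,11,12,13,14,15): 1⊕0⊕0⊕0⊕0⊕1⊕1⊕1 = 0
Syndrome s8…s1 = 0111 → error at position 7.
Flip position 7: 001111110000111 → 001111010000111
Read data bits from positions 3,5,6,7,9,10,11,12,13,14,15: 11100000111

11100000111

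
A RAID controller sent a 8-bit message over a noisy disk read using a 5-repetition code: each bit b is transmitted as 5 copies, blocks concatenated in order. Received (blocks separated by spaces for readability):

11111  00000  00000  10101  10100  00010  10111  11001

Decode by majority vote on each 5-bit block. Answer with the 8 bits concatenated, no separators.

Block 1 (11111): 5 ones → 1
Block 2 (00000): 0 ones → 0
Block 3 (00000): 0 ones → 0
Block 4 (10101): 3 ones → 1
Block 5 (10100): 2 ones → 0
Block 6 (00010): 1 one → 0
Block 7 (10111): 4 ones → 1
Block 8 (11001): 3 ones → 1

10010011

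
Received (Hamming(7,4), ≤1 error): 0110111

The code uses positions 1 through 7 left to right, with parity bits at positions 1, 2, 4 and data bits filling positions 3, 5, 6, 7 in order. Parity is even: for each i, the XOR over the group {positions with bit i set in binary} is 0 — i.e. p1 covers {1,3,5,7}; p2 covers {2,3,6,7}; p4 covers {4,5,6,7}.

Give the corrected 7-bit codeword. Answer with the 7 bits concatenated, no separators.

s1 (pos 1,3,5,7): 0⊕1⊕1⊕1 = 1
s2 (pos 2,3,6,7): 1⊕1⊕1⊕1 = 0
s4 (pos 4,5,6,7): 0⊕1⊕1⊕1 = 1
Syndrome s4…s1 = 101 → error at position 5.
Flip position 5: 0110111 → 0110011

0110011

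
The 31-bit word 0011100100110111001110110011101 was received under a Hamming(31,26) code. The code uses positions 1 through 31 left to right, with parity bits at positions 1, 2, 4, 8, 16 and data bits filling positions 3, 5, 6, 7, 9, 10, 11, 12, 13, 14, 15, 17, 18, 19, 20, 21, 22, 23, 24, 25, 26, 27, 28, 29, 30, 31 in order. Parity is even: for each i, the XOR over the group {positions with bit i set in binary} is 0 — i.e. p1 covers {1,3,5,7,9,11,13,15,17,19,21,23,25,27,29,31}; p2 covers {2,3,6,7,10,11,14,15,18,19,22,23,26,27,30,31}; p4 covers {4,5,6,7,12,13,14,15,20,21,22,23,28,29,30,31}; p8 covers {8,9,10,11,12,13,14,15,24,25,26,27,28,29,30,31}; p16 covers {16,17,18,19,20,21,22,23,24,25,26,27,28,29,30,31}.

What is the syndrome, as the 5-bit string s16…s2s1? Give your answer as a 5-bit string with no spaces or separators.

s1 (pos 1,3,5,7,9,11,13,15,17,19,21,23,25,27,29,31): 0⊕1⊕1⊕0⊕0⊕1⊕0⊕1⊕0⊕1⊕1⊕1⊕0⊕1⊕1⊕1 = 0
s2 (pos 2,3,6,7,10,11,14,15,18,19,22,23,26,27,30,31): 0⊕1⊕0⊕0⊕0⊕1⊕1⊕1⊕0⊕1⊕0⊕1⊕0⊕1⊕0⊕1 = 0
s4 (pos 4,5,6,7,12,13,14,15,20,21,22,23,28,29,30,31): 1⊕1⊕0⊕0⊕1⊕0⊕1⊕1⊕1⊕1⊕0⊕1⊕1⊕1⊕0⊕1 = 1
s8 (pos 8,9,10,11,12,13,14,15,24,25,26,27,28,29,30,31): 1⊕0⊕0⊕1⊕1⊕0⊕1⊕1⊕1⊕0⊕0⊕1⊕1⊕1⊕0⊕1 = 0
s16 (pos 16,17,18,19,20,21,22,23,24,25,26,27,28,29,30,31): 1⊕0⊕0⊕1⊕1⊕1⊕0⊕1⊕1⊕0⊕0⊕1⊕1⊕1⊕0⊕1 = 0
Syndrome s16…s1 = 00100 → error at position 4.

00100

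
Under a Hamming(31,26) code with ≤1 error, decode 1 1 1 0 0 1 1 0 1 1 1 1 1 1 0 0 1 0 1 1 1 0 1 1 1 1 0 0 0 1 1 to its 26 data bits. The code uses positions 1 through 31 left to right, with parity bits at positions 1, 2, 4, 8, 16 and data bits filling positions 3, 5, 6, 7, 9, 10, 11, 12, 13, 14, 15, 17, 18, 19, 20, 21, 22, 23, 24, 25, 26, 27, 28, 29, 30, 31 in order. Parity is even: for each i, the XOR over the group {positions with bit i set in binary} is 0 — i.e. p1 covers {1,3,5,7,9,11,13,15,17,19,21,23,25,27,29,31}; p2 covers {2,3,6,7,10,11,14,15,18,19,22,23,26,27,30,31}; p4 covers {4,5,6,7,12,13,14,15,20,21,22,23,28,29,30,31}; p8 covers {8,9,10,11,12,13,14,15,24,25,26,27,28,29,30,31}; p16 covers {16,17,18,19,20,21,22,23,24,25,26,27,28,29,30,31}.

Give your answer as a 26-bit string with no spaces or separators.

10111111110101110111100011

s1 (pos 1,3,5,7,9,11,13,15,17,19,21,23,25,27,29,31): 1⊕1⊕0⊕1⊕1⊕1⊕1⊕0⊕1⊕1⊕1⊕1⊕1⊕0⊕0⊕1 = 0
s2 (pos 2,3,6,7,10,11,14,15,18,19,22,23,26,27,30,31): 1⊕1⊕1⊕1⊕1⊕1⊕1⊕0⊕0⊕1⊕0⊕1⊕1⊕0⊕1⊕1 = 0
s4 (pos 4,5,6,7,12,13,14,15,20,21,22,23,28,29,30,31): 0⊕0⊕1⊕1⊕1⊕1⊕1⊕0⊕1⊕1⊕0⊕1⊕0⊕0⊕1⊕1 = 0
s8 (pos 8,9,10,11,12,13,14,15,24,25,26,27,28,29,30,31): 0⊕1⊕1⊕1⊕1⊕1⊕1⊕0⊕1⊕1⊕1⊕0⊕0⊕0⊕1⊕1 = 1
s16 (pos 16,17,18,19,20,21,22,23,24,25,26,27,28,29,30,31): 0⊕1⊕0⊕1⊕1⊕1⊕0⊕1⊕1⊕1⊕1⊕0⊕0⊕0⊕1⊕1 = 0
Syndrome s16…s1 = 01000 → error at position 8.
Flip position 8: 1110011011111100101110111100011 → 1110011111111100101110111100011
Read data bits from positions 3,5,6,7,9,10,11,12,13,14,15,17,18,19,20,21,22,23,24,25,26,27,28,29,30,31: 10111111110101110111100011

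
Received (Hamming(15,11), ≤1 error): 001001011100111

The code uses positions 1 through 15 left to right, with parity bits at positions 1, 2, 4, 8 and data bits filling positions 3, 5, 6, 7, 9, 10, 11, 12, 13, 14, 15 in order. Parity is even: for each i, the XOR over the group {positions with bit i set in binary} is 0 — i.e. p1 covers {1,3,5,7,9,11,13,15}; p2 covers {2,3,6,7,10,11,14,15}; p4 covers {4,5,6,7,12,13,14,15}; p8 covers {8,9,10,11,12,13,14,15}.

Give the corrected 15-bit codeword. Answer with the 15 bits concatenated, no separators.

011001011100111

s1 (pos 1,3,5,7,9,11,13,15): 0⊕1⊕0⊕0⊕1⊕0⊕1⊕1 = 0
s2 (pos 2,3,6,7,10,11,14,15): 0⊕1⊕1⊕0⊕1⊕0⊕1⊕1 = 1
s4 (pos 4,5,6,7,12,13,14,15): 0⊕0⊕1⊕0⊕0⊕1⊕1⊕1 = 0
s8 (pos 8,9,10,11,12,13,14,15): 1⊕1⊕1⊕0⊕0⊕1⊕1⊕1 = 0
Syndrome s8…s1 = 0010 → error at position 2.
Flip position 2: 001001011100111 → 011001011100111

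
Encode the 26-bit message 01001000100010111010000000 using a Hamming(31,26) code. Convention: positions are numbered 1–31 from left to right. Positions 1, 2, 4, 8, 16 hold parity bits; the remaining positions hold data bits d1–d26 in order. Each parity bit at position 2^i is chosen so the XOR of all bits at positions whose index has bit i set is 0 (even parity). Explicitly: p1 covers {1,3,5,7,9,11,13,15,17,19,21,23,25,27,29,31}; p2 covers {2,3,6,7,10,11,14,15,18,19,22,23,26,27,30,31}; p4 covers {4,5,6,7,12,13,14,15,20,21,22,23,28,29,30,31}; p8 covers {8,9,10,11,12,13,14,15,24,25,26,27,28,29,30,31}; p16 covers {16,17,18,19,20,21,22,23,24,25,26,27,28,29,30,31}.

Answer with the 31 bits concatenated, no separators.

Place data at non-parity positions: p1 p2 0 p4 1 0 0 p8 1 0 0 0 1 0 0 p16 0 1 0 1 1 1 0 1 0 0 0 0 0 0 0
p1 (pos 1,3,5,7,9,11,13,15,17,19,21,23,25,27,29,31): XOR of data positions = 0⊕1⊕0⊕1⊕0⊕1⊕0⊕0⊕0⊕1⊕0⊕0⊕0⊕0⊕0 = 0
p2 (pos 2,3,6,7,10,11,14,15,18,19,22,23,26,27,30,31): XOR of data positions = 0⊕0⊕0⊕0⊕0⊕0⊕0⊕1⊕0⊕1⊕0⊕0⊕0⊕0⊕0 = 0
p4 (pos 4,5,6,7,12,13,14,15,20,21,22,23,28,29,30,31): XOR of data positions = 1⊕0⊕0⊕0⊕1⊕0⊕0⊕1⊕1⊕1⊕0⊕0⊕0⊕0⊕0 = 1
p8 (pos 8,9,10,11,12,13,14,15,24,25,26,27,28,29,30,31): XOR of data positions = 1⊕0⊕0⊕0⊕1⊕0⊕0⊕1⊕0⊕0⊕0⊕0⊕0⊕0⊕0 = 1
p16 (pos 16,17,18,19,20,21,22,23,24,25,26,27,28,29,30,31): XOR of data positions = 0⊕1⊕0⊕1⊕1⊕1⊕0⊕1⊕0⊕0⊕0⊕0⊕0⊕0⊕0 = 1
Codeword: 0001100110001001010111010000000

0001100110001001010111010000000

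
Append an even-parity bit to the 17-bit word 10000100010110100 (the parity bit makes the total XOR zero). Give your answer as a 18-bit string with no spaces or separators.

XOR of the 17 data bits: 1⊕0⊕0⊕0⊕0⊕1⊕0⊕0⊕0⊕1⊕0⊕1⊕1⊕0⊕1⊕0⊕0 = 0
Parity bit = 0 (so all 18 bits XOR to 0).

100001000101101000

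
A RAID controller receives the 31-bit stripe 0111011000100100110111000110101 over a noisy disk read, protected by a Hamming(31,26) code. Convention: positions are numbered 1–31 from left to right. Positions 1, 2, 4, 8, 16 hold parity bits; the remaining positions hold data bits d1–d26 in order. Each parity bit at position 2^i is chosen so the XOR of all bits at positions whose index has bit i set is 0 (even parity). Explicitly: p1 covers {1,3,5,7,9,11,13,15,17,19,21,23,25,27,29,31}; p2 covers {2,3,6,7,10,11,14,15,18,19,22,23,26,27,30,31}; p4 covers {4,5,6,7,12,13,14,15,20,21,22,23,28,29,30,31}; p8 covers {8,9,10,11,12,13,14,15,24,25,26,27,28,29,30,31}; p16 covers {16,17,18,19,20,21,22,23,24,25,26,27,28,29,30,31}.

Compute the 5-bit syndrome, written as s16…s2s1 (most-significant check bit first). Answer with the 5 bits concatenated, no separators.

10110

s1 (pos 1,3,5,7,9,11,13,15,17,19,21,23,25,27,29,31): 0⊕1⊕0⊕1⊕0⊕1⊕0⊕0⊕1⊕0⊕1⊕0⊕0⊕1⊕1⊕1 = 0
s2 (pos 2,3,6,7,10,11,14,15,18,19,22,23,26,27,30,31): 1⊕1⊕1⊕1⊕0⊕1⊕1⊕0⊕1⊕0⊕1⊕0⊕1⊕1⊕0⊕1 = 1
s4 (pos 4,5,6,7,12,13,14,15,20,21,22,23,28,29,30,31): 1⊕0⊕1⊕1⊕0⊕0⊕1⊕0⊕1⊕1⊕1⊕0⊕0⊕1⊕0⊕1 = 1
s8 (pos 8,9,10,11,12,13,14,15,24,25,26,27,28,29,30,31): 0⊕0⊕0⊕1⊕0⊕0⊕1⊕0⊕0⊕0⊕1⊕1⊕0⊕1⊕0⊕1 = 0
s16 (pos 16,17,18,19,20,21,22,23,24,25,26,27,28,29,30,31): 0⊕1⊕1⊕0⊕1⊕1⊕1⊕0⊕0⊕0⊕1⊕1⊕0⊕1⊕0⊕1 = 1
Syndrome s16…s1 = 10110 → error at position 22.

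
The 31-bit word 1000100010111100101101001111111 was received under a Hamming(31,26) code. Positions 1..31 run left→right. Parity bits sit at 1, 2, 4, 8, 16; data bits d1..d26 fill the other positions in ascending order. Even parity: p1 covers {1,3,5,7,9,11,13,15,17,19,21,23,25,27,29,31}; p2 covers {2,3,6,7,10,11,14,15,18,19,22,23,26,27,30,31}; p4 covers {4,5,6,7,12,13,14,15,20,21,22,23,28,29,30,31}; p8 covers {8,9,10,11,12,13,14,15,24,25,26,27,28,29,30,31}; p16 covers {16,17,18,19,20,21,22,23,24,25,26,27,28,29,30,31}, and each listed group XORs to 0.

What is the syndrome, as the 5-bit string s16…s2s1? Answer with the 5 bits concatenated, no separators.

10001

s1 (pos 1,3,5,7,9,11,13,15,17,19,21,23,25,27,29,31): 1⊕0⊕1⊕0⊕1⊕1⊕1⊕0⊕1⊕1⊕0⊕0⊕1⊕1⊕1⊕1 = 1
s2 (pos 2,3,6,7,10,11,14,15,18,19,22,23,26,27,30,31): 0⊕0⊕0⊕0⊕0⊕1⊕1⊕0⊕0⊕1⊕1⊕0⊕1⊕1⊕1⊕1 = 0
s4 (pos 4,5,6,7,12,13,14,15,20,21,22,23,28,29,30,31): 0⊕1⊕0⊕0⊕1⊕1⊕1⊕0⊕1⊕0⊕1⊕0⊕1⊕1⊕1⊕1 = 0
s8 (pos 8,9,10,11,12,13,14,15,24,25,26,27,28,29,30,31): 0⊕1⊕0⊕1⊕1⊕1⊕1⊕0⊕0⊕1⊕1⊕1⊕1⊕1⊕1⊕1 = 0
s16 (pos 16,17,18,19,20,21,22,23,24,25,26,27,28,29,30,31): 0⊕1⊕0⊕1⊕1⊕0⊕1⊕0⊕0⊕1⊕1⊕1⊕1⊕1⊕1⊕1 = 1
Syndrome s16…s1 = 10001 → error at position 17.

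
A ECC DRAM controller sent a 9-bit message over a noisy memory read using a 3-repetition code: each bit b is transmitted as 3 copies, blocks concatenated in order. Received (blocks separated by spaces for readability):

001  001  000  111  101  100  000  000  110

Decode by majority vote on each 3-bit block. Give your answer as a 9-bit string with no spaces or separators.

Block 1 (001): 1 one → 0
Block 2 (001): 1 one → 0
Block 3 (000): 0 ones → 0
Block 4 (111): 3 ones → 1
Block 5 (101): 2 ones → 1
Block 6 (100): 1 one → 0
Block 7 (000): 0 ones → 0
Block 8 (000): 0 ones → 0
Block 9 (110): 2 ones → 1

000110001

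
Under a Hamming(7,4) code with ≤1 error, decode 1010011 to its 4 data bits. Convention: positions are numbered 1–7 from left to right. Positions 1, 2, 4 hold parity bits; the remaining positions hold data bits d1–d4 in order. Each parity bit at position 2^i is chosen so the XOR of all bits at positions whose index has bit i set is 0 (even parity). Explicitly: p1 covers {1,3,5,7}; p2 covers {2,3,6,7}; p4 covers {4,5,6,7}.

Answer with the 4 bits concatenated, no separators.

0011

s1 (pos 1,3,5,7): 1⊕1⊕0⊕1 = 1
s2 (pos 2,3,6,7): 0⊕1⊕1⊕1 = 1
s4 (pos 4,5,6,7): 0⊕0⊕1⊕1 = 0
Syndrome s4…s1 = 011 → error at position 3.
Flip position 3: 1010011 → 1000011
Read data bits from positions 3,5,6,7: 0011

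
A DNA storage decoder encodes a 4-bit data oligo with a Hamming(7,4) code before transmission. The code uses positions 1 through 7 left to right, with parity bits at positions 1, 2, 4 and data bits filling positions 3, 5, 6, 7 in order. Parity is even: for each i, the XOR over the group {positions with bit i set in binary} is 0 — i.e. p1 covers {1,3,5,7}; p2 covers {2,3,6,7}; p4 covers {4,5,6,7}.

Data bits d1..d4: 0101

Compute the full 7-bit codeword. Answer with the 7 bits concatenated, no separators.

0100101

Place data at non-parity positions: p1 p2 0 p4 1 0 1
p1 (pos 1,3,5,7): XOR of data positions = 0⊕1⊕1 = 0
p2 (pos 2,3,6,7): XOR of data positions = 0⊕0⊕1 = 1
p4 (pos 4,5,6,7): XOR of data positions = 1⊕0⊕1 = 0
Codeword: 0100101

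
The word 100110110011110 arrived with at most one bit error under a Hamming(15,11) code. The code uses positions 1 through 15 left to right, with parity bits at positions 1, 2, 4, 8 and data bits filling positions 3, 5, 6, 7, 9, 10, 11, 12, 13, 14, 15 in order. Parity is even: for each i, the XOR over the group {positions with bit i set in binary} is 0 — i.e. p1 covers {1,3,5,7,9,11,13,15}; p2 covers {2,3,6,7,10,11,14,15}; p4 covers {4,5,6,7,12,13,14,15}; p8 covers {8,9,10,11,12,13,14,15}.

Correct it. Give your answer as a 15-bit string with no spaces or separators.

s1 (pos 1,3,5,7,9,11,13,15): 1⊕0⊕1⊕1⊕0⊕1⊕1⊕0 = 1
s2 (pos 2,3,6,7,10,11,14,15): 0⊕0⊕0⊕1⊕0⊕1⊕1⊕0 = 1
s4 (pos 4,5,6,7,12,13,14,15): 1⊕1⊕0⊕1⊕1⊕1⊕1⊕0 = 0
s8 (pos 8,9,10,11,12,13,14,15): 1⊕0⊕0⊕1⊕1⊕1⊕1⊕0 = 1
Syndrome s8…s1 = 1011 → error at position 11.
Flip position 11: 100110110011110 → 100110110001110

100110110001110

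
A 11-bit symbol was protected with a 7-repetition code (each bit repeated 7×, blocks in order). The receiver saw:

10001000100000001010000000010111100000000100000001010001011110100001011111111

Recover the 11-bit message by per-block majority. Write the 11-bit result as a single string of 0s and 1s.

Block 1 (1000100): 2 ones → 0
Block 2 (0100000): 1 one → 0
Block 3 (0010100): 2 ones → 0
Block 4 (0000001): 1 one → 0
Block 5 (0111100): 4 ones → 1
Block 6 (0000001): 1 one → 0
Block 7 (0000000): 0 ones → 0
Block 8 (1010001): 3 ones → 0
Block 9 (0111101): 5 ones → 1
Block 10 (0000101): 2 ones → 0
Block 11 (1111111): 7 ones → 1

00001000101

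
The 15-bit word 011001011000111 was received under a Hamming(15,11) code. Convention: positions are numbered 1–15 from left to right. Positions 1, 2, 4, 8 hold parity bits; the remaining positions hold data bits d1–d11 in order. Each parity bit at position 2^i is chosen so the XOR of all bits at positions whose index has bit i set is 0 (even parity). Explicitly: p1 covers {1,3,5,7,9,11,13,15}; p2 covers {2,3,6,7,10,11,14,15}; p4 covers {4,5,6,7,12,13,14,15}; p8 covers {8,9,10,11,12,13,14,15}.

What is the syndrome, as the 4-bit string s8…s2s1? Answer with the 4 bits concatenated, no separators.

1010

s1 (pos 1,3,5,7,9,11,13,15): 0⊕1⊕0⊕0⊕1⊕0⊕1⊕1 = 0
s2 (pos 2,3,6,7,10,11,14,15): 1⊕1⊕1⊕0⊕0⊕0⊕1⊕1 = 1
s4 (pos 4,5,6,7,12,13,14,15): 0⊕0⊕1⊕0⊕0⊕1⊕1⊕1 = 0
s8 (pos 8,9,10,11,12,13,14,15): 1⊕1⊕0⊕0⊕0⊕1⊕1⊕1 = 1
Syndrome s8…s1 = 1010 → error at position 10.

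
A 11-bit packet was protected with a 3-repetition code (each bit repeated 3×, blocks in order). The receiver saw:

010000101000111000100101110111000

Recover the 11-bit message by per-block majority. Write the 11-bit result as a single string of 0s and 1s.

00101001110

Block 1 (010): 1 one → 0
Block 2 (000): 0 ones → 0
Block 3 (101): 2 ones → 1
Block 4 (000): 0 ones → 0
Block 5 (111): 3 ones → 1
Block 6 (000): 0 ones → 0
Block 7 (100): 1 one → 0
Block 8 (101): 2 ones → 1
Block 9 (110): 2 ones → 1
Block 10 (111): 3 ones → 1
Block 11 (000): 0 ones → 0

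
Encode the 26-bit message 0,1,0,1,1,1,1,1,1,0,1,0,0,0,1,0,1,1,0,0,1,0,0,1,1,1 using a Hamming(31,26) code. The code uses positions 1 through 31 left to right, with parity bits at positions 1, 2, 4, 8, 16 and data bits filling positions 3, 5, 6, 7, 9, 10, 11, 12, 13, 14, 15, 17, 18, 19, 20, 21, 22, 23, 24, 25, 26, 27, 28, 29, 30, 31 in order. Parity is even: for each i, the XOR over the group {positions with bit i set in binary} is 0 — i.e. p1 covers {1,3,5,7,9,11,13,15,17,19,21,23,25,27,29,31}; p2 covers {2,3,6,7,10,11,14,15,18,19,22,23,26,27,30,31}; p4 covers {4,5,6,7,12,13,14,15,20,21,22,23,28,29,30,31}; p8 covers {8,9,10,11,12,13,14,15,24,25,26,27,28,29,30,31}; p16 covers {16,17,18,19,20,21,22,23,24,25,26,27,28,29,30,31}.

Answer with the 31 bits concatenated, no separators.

Place data at non-parity positions: p1 p2 0 p4 1 0 1 p8 1 1 1 1 1 0 1 p16 0 0 0 1 0 1 1 0 0 1 0 0 1 1 1
p1 (pos 1,3,5,7,9,11,13,15,17,19,21,23,25,27,29,31): XOR of data positions = 0⊕1⊕1⊕1⊕1⊕1⊕1⊕0⊕0⊕0⊕1⊕0⊕0⊕1⊕1 = 1
p2 (pos 2,3,6,7,10,11,14,15,18,19,22,23,26,27,30,31): XOR of data positions = 0⊕0⊕1⊕1⊕1⊕0⊕1⊕0⊕0⊕1⊕1⊕1⊕0⊕1⊕1 = 1
p4 (pos 4,5,6,7,12,13,14,15,20,21,22,23,28,29,30,31): XOR of data positions = 1⊕0⊕1⊕1⊕1⊕0⊕1⊕1⊕0⊕1⊕1⊕0⊕1⊕1⊕1 = 1
p8 (pos 8,9,10,11,12,13,14,15,24,25,26,27,28,29,30,31): XOR of data positions = 1⊕1⊕1⊕1⊕1⊕0⊕1⊕0⊕0⊕1⊕0⊕0⊕1⊕1⊕1 = 0
p16 (pos 16,17,18,19,20,21,22,23,24,25,26,27,28,29,30,31): XOR of data positions = 0⊕0⊕0⊕1⊕0⊕1⊕1⊕0⊕0⊕1⊕0⊕0⊕1⊕1⊕1 = 1
Codeword: 1101101011111011000101100100111

1101101011111011000101100100111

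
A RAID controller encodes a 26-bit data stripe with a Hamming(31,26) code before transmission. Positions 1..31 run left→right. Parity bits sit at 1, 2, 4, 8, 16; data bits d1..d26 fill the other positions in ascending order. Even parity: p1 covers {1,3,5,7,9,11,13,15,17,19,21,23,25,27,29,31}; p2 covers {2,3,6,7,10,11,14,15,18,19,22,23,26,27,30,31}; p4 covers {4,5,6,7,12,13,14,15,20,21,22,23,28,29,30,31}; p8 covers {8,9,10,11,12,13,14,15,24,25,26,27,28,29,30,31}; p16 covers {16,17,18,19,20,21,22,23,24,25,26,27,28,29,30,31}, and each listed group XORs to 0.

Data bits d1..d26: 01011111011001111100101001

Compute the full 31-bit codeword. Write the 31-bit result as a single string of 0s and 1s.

Place data at non-parity positions: p1 p2 0 p4 1 0 1 p8 1 1 1 1 0 1 1 p16 0 0 1 1 1 1 1 0 0 1 0 1 0 0 1
p1 (pos 1,3,5,7,9,11,13,15,17,19,21,23,25,27,29,31): XOR of data positions = 0⊕1⊕1⊕1⊕1⊕0⊕1⊕0⊕1⊕1⊕1⊕0⊕0⊕0⊕1 = 1
p2 (pos 2,3,6,7,10,11,14,15,18,19,22,23,26,27,30,31): XOR of data positions = 0⊕0⊕1⊕1⊕1⊕1⊕1⊕0⊕1⊕1⊕1⊕1⊕0⊕0⊕1 = 0
p4 (pos 4,5,6,7,12,13,14,15,20,21,22,23,28,29,30,31): XOR of data positions = 1⊕0⊕1⊕1⊕0⊕1⊕1⊕1⊕1⊕1⊕1⊕1⊕0⊕0⊕1 = 1
p8 (pos 8,9,10,11,12,13,14,15,24,25,26,27,28,29,30,31): XOR of data positions = 1⊕1⊕1⊕1⊕0⊕1⊕1⊕0⊕0⊕1⊕0⊕1⊕0⊕0⊕1 = 1
p16 (pos 16,17,18,19,20,21,22,23,24,25,26,27,28,29,30,31): XOR of data positions = 0⊕0⊕1⊕1⊕1⊕1⊕1⊕0⊕0⊕1⊕0⊕1⊕0⊕0⊕1 = 0
Codeword: 1001101111110110001111100101001

1001101111110110001111100101001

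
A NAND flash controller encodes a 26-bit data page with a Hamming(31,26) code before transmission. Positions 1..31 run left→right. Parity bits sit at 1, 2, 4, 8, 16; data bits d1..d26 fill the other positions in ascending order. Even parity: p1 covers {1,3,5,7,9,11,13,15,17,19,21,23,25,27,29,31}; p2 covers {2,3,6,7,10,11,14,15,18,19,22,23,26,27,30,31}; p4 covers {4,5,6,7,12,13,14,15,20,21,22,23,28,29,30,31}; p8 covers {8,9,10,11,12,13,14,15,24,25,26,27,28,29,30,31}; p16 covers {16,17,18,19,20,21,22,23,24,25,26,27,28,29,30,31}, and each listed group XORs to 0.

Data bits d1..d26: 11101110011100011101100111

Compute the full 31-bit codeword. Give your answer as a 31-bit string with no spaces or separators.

Place data at non-parity positions: p1 p2 1 p4 1 1 0 p8 1 1 1 0 0 1 1 p16 1 0 0 0 1 1 1 0 1 1 0 0 1 1 1
p1 (pos 1,3,5,7,9,11,13,15,17,19,21,23,25,27,29,31): XOR of data positions = 1⊕1⊕0⊕1⊕1⊕0⊕1⊕1⊕0⊕1⊕1⊕1⊕0⊕1⊕1 = 1
p2 (pos 2,3,6,7,10,11,14,15,18,19,22,23,26,27,30,31): XOR of data positions = 1⊕1⊕0⊕1⊕1⊕1⊕1⊕0⊕0⊕1⊕1⊕1⊕0⊕1⊕1 = 1
p4 (pos 4,5,6,7,12,13,14,15,20,21,22,23,28,29,30,31): XOR of data positions = 1⊕1⊕0⊕0⊕0⊕1⊕1⊕0⊕1⊕1⊕1⊕0⊕1⊕1⊕1 = 0
p8 (pos 8,9,10,11,12,13,14,15,24,25,26,27,28,29,30,31): XOR of data positions = 1⊕1⊕1⊕0⊕0⊕1⊕1⊕0⊕1⊕1⊕0⊕0⊕1⊕1⊕1 = 0
p16 (pos 16,17,18,19,20,21,22,23,24,25,26,27,28,29,30,31): XOR of data positions = 1⊕0⊕0⊕0⊕1⊕1⊕1⊕0⊕1⊕1⊕0⊕0⊕1⊕1⊕1 = 1
Codeword: 1110110011100111100011101100111

1110110011100111100011101100111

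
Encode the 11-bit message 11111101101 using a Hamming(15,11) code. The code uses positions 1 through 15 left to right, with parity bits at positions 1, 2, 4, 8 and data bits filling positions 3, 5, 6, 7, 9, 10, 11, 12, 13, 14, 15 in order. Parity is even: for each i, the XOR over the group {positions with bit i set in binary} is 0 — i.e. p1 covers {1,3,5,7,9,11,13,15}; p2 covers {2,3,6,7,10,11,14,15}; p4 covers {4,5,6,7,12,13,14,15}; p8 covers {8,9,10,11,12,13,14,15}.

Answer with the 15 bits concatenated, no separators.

011011111101101

Place data at non-parity positions: p1 p2 1 p4 1 1 1 p8 1 1 0 1 1 0 1
p1 (pos 1,3,5,7,9,11,13,15): XOR of data positions = 1⊕1⊕1⊕1⊕0⊕1⊕1 = 0
p2 (pos 2,3,6,7,10,11,14,15): XOR of data positions = 1⊕1⊕1⊕1⊕0⊕0⊕1 = 1
p4 (pos 4,5,6,7,12,13,14,15): XOR of data positions = 1⊕1⊕1⊕1⊕1⊕0⊕1 = 0
p8 (pos 8,9,10,11,12,13,14,15): XOR of data positions = 1⊕1⊕0⊕1⊕1⊕0⊕1 = 1
Codeword: 011011111101101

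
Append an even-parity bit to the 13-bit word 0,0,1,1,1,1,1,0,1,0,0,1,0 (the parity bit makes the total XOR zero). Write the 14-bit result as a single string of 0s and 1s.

00111110100101

XOR of the 13 data bits: 0⊕0⊕1⊕1⊕1⊕1⊕1⊕0⊕1⊕0⊕0⊕1⊕0 = 1
Parity bit = 1 (so all 14 bits XOR to 0).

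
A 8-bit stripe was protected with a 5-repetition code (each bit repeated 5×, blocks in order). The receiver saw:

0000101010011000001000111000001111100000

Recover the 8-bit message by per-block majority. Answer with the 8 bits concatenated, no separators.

00001010

Block 1 (00001): 1 one → 0
Block 2 (01010): 2 ones → 0
Block 3 (01100): 2 ones → 0
Block 4 (00010): 1 one → 0
Block 5 (00111): 3 ones → 1
Block 6 (00000): 0 ones → 0
Block 7 (11111): 5 ones → 1
Block 8 (00000): 0 ones → 0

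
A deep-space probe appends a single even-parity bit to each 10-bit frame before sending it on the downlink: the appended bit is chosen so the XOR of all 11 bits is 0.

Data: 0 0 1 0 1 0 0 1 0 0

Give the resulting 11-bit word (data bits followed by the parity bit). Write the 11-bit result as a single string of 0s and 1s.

00101001001

XOR of the 10 data bits: 0⊕0⊕1⊕0⊕1⊕0⊕0⊕1⊕0⊕0 = 1
Parity bit = 1 (so all 11 bits XOR to 0).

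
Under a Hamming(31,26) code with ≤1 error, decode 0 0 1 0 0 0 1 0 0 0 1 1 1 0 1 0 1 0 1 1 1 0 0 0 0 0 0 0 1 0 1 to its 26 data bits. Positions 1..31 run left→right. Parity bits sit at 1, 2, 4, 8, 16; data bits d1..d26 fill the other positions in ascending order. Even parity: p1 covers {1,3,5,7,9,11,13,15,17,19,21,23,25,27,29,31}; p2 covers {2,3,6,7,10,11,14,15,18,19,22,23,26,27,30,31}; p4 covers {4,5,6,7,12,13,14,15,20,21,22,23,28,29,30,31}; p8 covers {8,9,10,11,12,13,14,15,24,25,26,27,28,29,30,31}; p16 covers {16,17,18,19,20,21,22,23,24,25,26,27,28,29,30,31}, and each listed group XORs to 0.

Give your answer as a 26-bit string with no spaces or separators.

s1 (pos 1,3,5,7,9,11,13,15,17,19,21,23,25,27,29,31): 0⊕1⊕0⊕1⊕0⊕1⊕1⊕1⊕1⊕1⊕1⊕0⊕0⊕0⊕1⊕1 = 0
s2 (pos 2,3,6,7,10,11,14,15,18,19,22,23,26,27,30,31): 0⊕1⊕0⊕1⊕0⊕1⊕0⊕1⊕0⊕1⊕0⊕0⊕0⊕0⊕0⊕1 = 0
s4 (pos 4,5,6,7,12,13,14,15,20,21,22,23,28,29,30,31): 0⊕0⊕0⊕1⊕1⊕1⊕0⊕1⊕1⊕1⊕0⊕0⊕0⊕1⊕0⊕1 = 0
s8 (pos 8,9,10,11,12,13,14,15,24,25,26,27,28,29,30,31): 0⊕0⊕0⊕1⊕1⊕1⊕0⊕1⊕0⊕0⊕0⊕0⊕0⊕1⊕0⊕1 = 0
s16 (pos 16,17,18,19,20,21,22,23,24,25,26,27,28,29,30,31): 0⊕1⊕0⊕1⊕1⊕1⊕0⊕0⊕0⊕0⊕0⊕0⊕0⊕1⊕0⊕1 = 0
Syndrome s16…s1 = 00000 → no error.
Read data bits from positions 3,5,6,7,9,10,11,12,13,14,15,17,18,19,20,21,22,23,24,25,26,27,28,29,30,31: 10010011101101110000000101

10010011101101110000000101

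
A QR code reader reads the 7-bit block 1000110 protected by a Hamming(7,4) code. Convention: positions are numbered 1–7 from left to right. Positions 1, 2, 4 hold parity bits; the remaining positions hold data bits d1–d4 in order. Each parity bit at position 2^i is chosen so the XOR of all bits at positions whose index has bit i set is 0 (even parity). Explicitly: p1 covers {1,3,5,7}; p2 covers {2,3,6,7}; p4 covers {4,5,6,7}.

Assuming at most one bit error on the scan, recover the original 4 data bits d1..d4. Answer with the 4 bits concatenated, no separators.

0110

s1 (pos 1,3,5,7): 1⊕0⊕1⊕0 = 0
s2 (pos 2,3,6,7): 0⊕0⊕1⊕0 = 1
s4 (pos 4,5,6,7): 0⊕1⊕1⊕0 = 0
Syndrome s4…s1 = 010 → error at position 2.
Flip position 2: 1000110 → 1100110
Read data bits from positions 3,5,6,7: 0110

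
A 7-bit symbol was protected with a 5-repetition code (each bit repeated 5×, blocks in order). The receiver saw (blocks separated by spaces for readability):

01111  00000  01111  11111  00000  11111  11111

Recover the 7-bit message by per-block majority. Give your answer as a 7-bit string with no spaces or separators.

1011011

Block 1 (01111): 4 ones → 1
Block 2 (00000): 0 ones → 0
Block 3 (01111): 4 ones → 1
Block 4 (11111): 5 ones → 1
Block 5 (00000): 0 ones → 0
Block 6 (11111): 5 ones → 1
Block 7 (11111): 5 ones → 1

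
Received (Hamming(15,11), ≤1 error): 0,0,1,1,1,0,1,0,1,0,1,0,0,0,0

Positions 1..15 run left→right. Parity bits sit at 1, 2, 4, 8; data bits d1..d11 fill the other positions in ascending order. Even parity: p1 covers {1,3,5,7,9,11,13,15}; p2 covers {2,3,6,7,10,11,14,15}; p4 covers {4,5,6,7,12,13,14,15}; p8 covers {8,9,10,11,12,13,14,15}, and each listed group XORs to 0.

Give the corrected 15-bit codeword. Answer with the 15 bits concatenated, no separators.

s1 (pos 1,3,5,7,9,11,13,15): 0⊕1⊕1⊕1⊕1⊕1⊕0⊕0 = 1
s2 (pos 2,3,6,7,10,11,14,15): 0⊕1⊕0⊕1⊕0⊕1⊕0⊕0 = 1
s4 (pos 4,5,6,7,12,13,14,15): 1⊕1⊕0⊕1⊕0⊕0⊕0⊕0 = 1
s8 (pos 8,9,10,11,12,13,14,15): 0⊕1⊕0⊕1⊕0⊕0⊕0⊕0 = 0
Syndrome s8…s1 = 0111 → error at position 7.
Flip position 7: 001110101010000 → 001110001010000

001110001010000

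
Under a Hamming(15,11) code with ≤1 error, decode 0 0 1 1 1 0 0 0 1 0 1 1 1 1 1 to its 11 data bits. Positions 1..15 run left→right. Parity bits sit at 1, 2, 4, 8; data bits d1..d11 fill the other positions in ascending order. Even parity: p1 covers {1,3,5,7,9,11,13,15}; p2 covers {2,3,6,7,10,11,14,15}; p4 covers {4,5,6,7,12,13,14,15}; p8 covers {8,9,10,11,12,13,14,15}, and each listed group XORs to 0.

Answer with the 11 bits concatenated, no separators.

s1 (pos 1,3,5,7,9,11,13,15): 0⊕1⊕1⊕0⊕1⊕1⊕1⊕1 = 0
s2 (pos 2,3,6,7,10,11,14,15): 0⊕1⊕0⊕0⊕0⊕1⊕1⊕1 = 0
s4 (pos 4,5,6,7,12,13,14,15): 1⊕1⊕0⊕0⊕1⊕1⊕1⊕1 = 0
s8 (pos 8,9,10,11,12,13,14,15): 0⊕1⊕0⊕1⊕1⊕1⊕1⊕1 = 0
Syndrome s8…s1 = 0000 → no error.
Read data bits from positions 3,5,6,7,9,10,11,12,13,14,15: 11001011111

11001011111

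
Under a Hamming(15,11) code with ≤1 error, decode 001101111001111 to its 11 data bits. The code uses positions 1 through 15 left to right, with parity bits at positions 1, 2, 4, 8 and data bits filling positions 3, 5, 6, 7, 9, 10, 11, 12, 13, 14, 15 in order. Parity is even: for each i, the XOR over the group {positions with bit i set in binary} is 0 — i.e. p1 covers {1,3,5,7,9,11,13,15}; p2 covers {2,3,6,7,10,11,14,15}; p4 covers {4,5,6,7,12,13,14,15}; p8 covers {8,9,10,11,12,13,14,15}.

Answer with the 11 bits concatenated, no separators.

10101001111

s1 (pos 1,3,5,7,9,11,13,15): 0⊕1⊕0⊕1⊕1⊕0⊕1⊕1 = 1
s2 (pos 2,3,6,7,10,11,14,15): 0⊕1⊕1⊕1⊕0⊕0⊕1⊕1 = 1
s4 (pos 4,5,6,7,12,13,14,15): 1⊕0⊕1⊕1⊕1⊕1⊕1⊕1 = 1
s8 (pos 8,9,10,11,12,13,14,15): 1⊕1⊕0⊕0⊕1⊕1⊕1⊕1 = 0
Syndrome s8…s1 = 0111 → error at position 7.
Flip position 7: 001101111001111 → 001101011001111
Read data bits from positions 3,5,6,7,9,10,11,12,13,14,15: 10101001111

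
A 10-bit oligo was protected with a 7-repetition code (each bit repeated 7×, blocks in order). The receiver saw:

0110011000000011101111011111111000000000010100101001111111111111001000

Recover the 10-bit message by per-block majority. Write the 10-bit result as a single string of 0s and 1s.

1011000110

Block 1 (0110011): 4 ones → 1
Block 2 (0000000): 0 ones → 0
Block 3 (1110111): 6 ones → 1
Block 4 (1011111): 6 ones → 1
Block 5 (1110000): 3 ones → 0
Block 6 (0000001): 1 one → 0
Block 7 (0100101): 3 ones → 0
Block 8 (0011111): 5 ones → 1
Block 9 (1111111): 7 ones → 1
Block 10 (1001000): 2 ones → 0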